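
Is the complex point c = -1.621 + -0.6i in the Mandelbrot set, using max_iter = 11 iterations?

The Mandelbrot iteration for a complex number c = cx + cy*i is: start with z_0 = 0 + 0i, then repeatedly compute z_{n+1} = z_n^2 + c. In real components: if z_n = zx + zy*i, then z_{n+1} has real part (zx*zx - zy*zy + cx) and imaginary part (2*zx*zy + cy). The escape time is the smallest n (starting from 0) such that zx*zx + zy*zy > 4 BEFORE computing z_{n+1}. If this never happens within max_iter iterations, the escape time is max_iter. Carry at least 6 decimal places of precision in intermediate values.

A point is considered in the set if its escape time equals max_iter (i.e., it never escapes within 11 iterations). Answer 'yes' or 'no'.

z_0 = 0 + 0i, c = -1.6210 + -0.6000i
Iter 1: z = -1.6210 + -0.6000i, |z|^2 = 2.9876
Iter 2: z = 0.6466 + 1.3452i, |z|^2 = 2.2277
Iter 3: z = -3.0124 + 1.1397i, |z|^2 = 10.3736
Escaped at iteration 3

Answer: no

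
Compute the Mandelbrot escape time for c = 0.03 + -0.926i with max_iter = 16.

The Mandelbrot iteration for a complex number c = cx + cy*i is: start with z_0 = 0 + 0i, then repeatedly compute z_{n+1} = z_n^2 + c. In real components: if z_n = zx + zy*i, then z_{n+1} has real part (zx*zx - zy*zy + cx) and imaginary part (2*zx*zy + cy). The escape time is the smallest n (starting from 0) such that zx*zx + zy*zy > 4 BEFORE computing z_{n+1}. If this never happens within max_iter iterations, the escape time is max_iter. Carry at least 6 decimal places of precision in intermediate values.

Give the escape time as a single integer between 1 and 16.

z_0 = 0 + 0i, c = 0.0300 + -0.9260i
Iter 1: z = 0.0300 + -0.9260i, |z|^2 = 0.8584
Iter 2: z = -0.8266 + -0.9816i, |z|^2 = 1.6467
Iter 3: z = -0.2502 + 0.6967i, |z|^2 = 0.5480
Iter 4: z = -0.3927 + -1.2747i, |z|^2 = 1.7790
Iter 5: z = -1.4405 + 0.0752i, |z|^2 = 2.0807
Iter 6: z = 2.0994 + -1.1426i, |z|^2 = 5.7132
Escaped at iteration 6

Answer: 6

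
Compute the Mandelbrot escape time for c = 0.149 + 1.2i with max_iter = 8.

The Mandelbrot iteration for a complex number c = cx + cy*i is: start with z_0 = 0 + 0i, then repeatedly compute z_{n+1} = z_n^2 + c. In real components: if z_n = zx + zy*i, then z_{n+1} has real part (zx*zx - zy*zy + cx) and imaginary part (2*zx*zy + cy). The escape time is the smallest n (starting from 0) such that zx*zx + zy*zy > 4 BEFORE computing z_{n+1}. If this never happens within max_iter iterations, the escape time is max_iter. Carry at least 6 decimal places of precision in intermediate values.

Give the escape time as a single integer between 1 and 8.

Answer: 2

Derivation:
z_0 = 0 + 0i, c = 0.1490 + 1.2000i
Iter 1: z = 0.1490 + 1.2000i, |z|^2 = 1.4622
Iter 2: z = -1.2688 + 1.5576i, |z|^2 = 4.0360
Escaped at iteration 2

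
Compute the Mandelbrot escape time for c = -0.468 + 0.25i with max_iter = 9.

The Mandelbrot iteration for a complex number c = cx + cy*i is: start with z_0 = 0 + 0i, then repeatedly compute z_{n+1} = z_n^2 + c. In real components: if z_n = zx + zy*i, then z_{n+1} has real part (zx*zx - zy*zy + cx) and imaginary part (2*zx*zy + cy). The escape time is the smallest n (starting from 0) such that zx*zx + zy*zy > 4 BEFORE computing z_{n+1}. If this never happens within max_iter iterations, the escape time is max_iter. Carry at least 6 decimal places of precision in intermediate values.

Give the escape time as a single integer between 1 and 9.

z_0 = 0 + 0i, c = -0.4680 + 0.2500i
Iter 1: z = -0.4680 + 0.2500i, |z|^2 = 0.2815
Iter 2: z = -0.3115 + 0.0160i, |z|^2 = 0.0973
Iter 3: z = -0.3712 + 0.2400i, |z|^2 = 0.1954
Iter 4: z = -0.3878 + 0.0718i, |z|^2 = 0.1555
Iter 5: z = -0.3228 + 0.1943i, |z|^2 = 0.1419
Iter 6: z = -0.4016 + 0.1246i, |z|^2 = 0.1768
Iter 7: z = -0.3222 + 0.1500i, |z|^2 = 0.1263
Iter 8: z = -0.3866 + 0.1534i, |z|^2 = 0.1730

Answer: 9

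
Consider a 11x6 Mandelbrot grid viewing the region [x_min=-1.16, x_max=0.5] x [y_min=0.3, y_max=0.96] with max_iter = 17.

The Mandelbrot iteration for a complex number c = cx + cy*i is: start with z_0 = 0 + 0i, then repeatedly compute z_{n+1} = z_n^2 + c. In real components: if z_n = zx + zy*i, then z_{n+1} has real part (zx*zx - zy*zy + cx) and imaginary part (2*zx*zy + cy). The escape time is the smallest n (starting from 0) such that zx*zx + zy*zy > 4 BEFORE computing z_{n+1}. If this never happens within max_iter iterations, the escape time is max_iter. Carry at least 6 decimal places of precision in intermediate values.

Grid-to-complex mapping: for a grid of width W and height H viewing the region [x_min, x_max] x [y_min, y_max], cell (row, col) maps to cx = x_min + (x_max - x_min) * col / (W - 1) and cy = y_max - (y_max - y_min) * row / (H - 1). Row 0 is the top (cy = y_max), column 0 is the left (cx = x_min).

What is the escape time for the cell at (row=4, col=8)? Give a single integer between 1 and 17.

z_0 = 0 + 0i, c = 0.1680 + 0.4320i
Iter 1: z = 0.1680 + 0.4320i, |z|^2 = 0.2148
Iter 2: z = 0.0096 + 0.5772i, |z|^2 = 0.3332
Iter 3: z = -0.1650 + 0.4431i, |z|^2 = 0.2236
Iter 4: z = -0.0011 + 0.2858i, |z|^2 = 0.0817
Iter 5: z = 0.0863 + 0.4314i, |z|^2 = 0.1935
Iter 6: z = -0.0106 + 0.5065i, |z|^2 = 0.2566
Iter 7: z = -0.0884 + 0.4212i, |z|^2 = 0.1853
Iter 8: z = -0.0016 + 0.3575i, |z|^2 = 0.1278
Iter 9: z = 0.0402 + 0.4308i, |z|^2 = 0.1872
Iter 10: z = -0.0160 + 0.4666i, |z|^2 = 0.2180
Iter 11: z = -0.0495 + 0.4171i, |z|^2 = 0.1764
Iter 12: z = -0.0035 + 0.3907i, |z|^2 = 0.1527
Iter 13: z = 0.0153 + 0.4293i, |z|^2 = 0.1845
Iter 14: z = -0.0160 + 0.4452i, |z|^2 = 0.1984
Iter 15: z = -0.0299 + 0.4177i, |z|^2 = 0.1754
Iter 16: z = -0.0056 + 0.4070i, |z|^2 = 0.1657

Answer: 17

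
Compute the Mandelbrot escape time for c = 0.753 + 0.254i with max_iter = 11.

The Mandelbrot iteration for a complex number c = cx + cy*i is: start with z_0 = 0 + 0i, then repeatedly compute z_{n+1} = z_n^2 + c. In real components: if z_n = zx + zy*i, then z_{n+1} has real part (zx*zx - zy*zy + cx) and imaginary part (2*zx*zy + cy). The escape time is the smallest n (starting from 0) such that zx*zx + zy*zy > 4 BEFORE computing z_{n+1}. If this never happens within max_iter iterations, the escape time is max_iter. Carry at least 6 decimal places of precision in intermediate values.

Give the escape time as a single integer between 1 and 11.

Answer: 3

Derivation:
z_0 = 0 + 0i, c = 0.7530 + 0.2540i
Iter 1: z = 0.7530 + 0.2540i, |z|^2 = 0.6315
Iter 2: z = 1.2555 + 0.6365i, |z|^2 = 1.9814
Iter 3: z = 1.9241 + 1.8523i, |z|^2 = 7.1332
Escaped at iteration 3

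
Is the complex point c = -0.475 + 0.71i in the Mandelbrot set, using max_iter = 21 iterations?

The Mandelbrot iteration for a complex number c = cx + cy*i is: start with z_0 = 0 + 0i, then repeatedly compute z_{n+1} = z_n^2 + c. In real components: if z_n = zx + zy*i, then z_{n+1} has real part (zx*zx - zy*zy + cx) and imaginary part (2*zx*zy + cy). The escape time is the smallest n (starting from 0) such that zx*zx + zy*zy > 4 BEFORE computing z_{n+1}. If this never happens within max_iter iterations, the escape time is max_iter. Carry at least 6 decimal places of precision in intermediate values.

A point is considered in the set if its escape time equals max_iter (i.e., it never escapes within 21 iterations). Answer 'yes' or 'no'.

z_0 = 0 + 0i, c = -0.4750 + 0.7100i
Iter 1: z = -0.4750 + 0.7100i, |z|^2 = 0.7297
Iter 2: z = -0.7535 + 0.0355i, |z|^2 = 0.5690
Iter 3: z = 0.0915 + 0.6565i, |z|^2 = 0.4394
Iter 4: z = -0.8976 + 0.8301i, |z|^2 = 1.4948
Iter 5: z = -0.3583 + -0.7802i, |z|^2 = 0.7372
Iter 6: z = -0.9554 + 1.2691i, |z|^2 = 2.5235
Iter 7: z = -1.1730 + -1.7150i, |z|^2 = 4.3171
Escaped at iteration 7

Answer: no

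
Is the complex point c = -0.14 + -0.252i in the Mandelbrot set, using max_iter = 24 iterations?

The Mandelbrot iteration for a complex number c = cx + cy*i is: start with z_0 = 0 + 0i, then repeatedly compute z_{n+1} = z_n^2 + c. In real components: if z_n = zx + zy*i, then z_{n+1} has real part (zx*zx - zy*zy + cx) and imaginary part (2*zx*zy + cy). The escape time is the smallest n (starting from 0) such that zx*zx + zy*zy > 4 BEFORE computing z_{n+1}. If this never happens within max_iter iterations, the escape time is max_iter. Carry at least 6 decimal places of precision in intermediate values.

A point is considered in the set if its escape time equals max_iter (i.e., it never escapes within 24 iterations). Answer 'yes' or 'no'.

z_0 = 0 + 0i, c = -0.1400 + -0.2520i
Iter 1: z = -0.1400 + -0.2520i, |z|^2 = 0.0831
Iter 2: z = -0.1839 + -0.1814i, |z|^2 = 0.0667
Iter 3: z = -0.1391 + -0.1853i, |z|^2 = 0.0537
Iter 4: z = -0.1550 + -0.2005i, |z|^2 = 0.0642
Iter 5: z = -0.1562 + -0.1899i, |z|^2 = 0.0604
Iter 6: z = -0.1517 + -0.1927i, |z|^2 = 0.0601
Iter 7: z = -0.1541 + -0.1936i, |z|^2 = 0.0612
Iter 8: z = -0.1537 + -0.1923i, |z|^2 = 0.0606
Iter 9: z = -0.1534 + -0.1929i, |z|^2 = 0.0607
Iter 10: z = -0.1537 + -0.1928i, |z|^2 = 0.0608
Iter 11: z = -0.1536 + -0.1927i, |z|^2 = 0.0607
Iter 12: z = -0.1536 + -0.1928i, |z|^2 = 0.0608
Iter 13: z = -0.1536 + -0.1928i, |z|^2 = 0.0608
Iter 14: z = -0.1536 + -0.1928i, |z|^2 = 0.0607
Iter 15: z = -0.1536 + -0.1928i, |z|^2 = 0.0608
Iter 16: z = -0.1536 + -0.1928i, |z|^2 = 0.0608
Iter 17: z = -0.1536 + -0.1928i, |z|^2 = 0.0608
Iter 18: z = -0.1536 + -0.1928i, |z|^2 = 0.0608
Iter 19: z = -0.1536 + -0.1928i, |z|^2 = 0.0608
Iter 20: z = -0.1536 + -0.1928i, |z|^2 = 0.0608
Iter 21: z = -0.1536 + -0.1928i, |z|^2 = 0.0608
Iter 22: z = -0.1536 + -0.1928i, |z|^2 = 0.0608
Iter 23: z = -0.1536 + -0.1928i, |z|^2 = 0.0608
Did not escape in 24 iterations → in set

Answer: yes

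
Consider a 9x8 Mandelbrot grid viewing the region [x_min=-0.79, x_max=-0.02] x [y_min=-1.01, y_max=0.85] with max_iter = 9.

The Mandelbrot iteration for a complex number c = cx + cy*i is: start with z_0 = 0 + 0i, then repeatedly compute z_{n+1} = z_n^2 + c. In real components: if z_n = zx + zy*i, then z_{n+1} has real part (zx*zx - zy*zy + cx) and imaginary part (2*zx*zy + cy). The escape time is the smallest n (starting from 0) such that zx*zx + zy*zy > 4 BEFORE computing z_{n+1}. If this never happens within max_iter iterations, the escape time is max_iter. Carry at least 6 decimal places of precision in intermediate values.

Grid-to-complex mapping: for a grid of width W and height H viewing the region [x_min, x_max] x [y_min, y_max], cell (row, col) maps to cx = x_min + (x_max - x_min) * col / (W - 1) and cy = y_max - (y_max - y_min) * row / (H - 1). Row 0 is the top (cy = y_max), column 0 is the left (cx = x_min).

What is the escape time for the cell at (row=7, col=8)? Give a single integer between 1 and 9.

z_0 = 0 + 0i, c = -0.0200 + -1.0100i
Iter 1: z = -0.0200 + -1.0100i, |z|^2 = 1.0205
Iter 2: z = -1.0397 + -0.9696i, |z|^2 = 2.0211
Iter 3: z = 0.1209 + 1.0062i, |z|^2 = 1.0270
Iter 4: z = -1.0178 + -0.7668i, |z|^2 = 1.6239
Iter 5: z = 0.4279 + 0.5509i, |z|^2 = 0.4866
Iter 6: z = -0.1404 + -0.5385i, |z|^2 = 0.3097
Iter 7: z = -0.2903 + -0.8588i, |z|^2 = 0.8218
Iter 8: z = -0.6733 + -0.5114i, |z|^2 = 0.7149

Answer: 9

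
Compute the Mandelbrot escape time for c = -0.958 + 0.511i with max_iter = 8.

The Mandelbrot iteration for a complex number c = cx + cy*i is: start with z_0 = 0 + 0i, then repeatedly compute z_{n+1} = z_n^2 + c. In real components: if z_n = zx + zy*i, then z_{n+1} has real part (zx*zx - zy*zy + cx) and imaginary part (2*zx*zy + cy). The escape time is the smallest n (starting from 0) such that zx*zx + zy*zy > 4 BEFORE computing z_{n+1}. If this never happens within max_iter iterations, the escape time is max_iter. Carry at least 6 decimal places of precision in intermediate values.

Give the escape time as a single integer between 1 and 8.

Answer: 5

Derivation:
z_0 = 0 + 0i, c = -0.9580 + 0.5110i
Iter 1: z = -0.9580 + 0.5110i, |z|^2 = 1.1789
Iter 2: z = -0.3014 + -0.4681i, |z|^2 = 0.3099
Iter 3: z = -1.0863 + 0.7931i, |z|^2 = 1.8090
Iter 4: z = -0.4070 + -1.2121i, |z|^2 = 1.6348
Iter 5: z = -2.2615 + 1.4977i, |z|^2 = 7.3575
Escaped at iteration 5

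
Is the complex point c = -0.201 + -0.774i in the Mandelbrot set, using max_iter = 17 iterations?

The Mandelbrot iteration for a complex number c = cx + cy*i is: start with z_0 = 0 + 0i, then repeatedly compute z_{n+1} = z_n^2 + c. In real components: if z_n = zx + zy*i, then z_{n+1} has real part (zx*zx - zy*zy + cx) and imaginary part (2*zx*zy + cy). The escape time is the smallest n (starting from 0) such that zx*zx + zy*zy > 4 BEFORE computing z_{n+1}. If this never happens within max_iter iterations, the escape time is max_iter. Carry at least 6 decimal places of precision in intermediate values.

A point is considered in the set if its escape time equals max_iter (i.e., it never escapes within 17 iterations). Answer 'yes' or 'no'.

Answer: yes

Derivation:
z_0 = 0 + 0i, c = -0.2010 + -0.7740i
Iter 1: z = -0.2010 + -0.7740i, |z|^2 = 0.6395
Iter 2: z = -0.7597 + -0.4629i, |z|^2 = 0.7913
Iter 3: z = 0.1619 + -0.0708i, |z|^2 = 0.0312
Iter 4: z = -0.1798 + -0.7969i, |z|^2 = 0.6674
Iter 5: z = -0.8037 + -0.4874i, |z|^2 = 0.8836
Iter 6: z = 0.2074 + 0.0095i, |z|^2 = 0.0431
Iter 7: z = -0.1581 + -0.7701i, |z|^2 = 0.6180
Iter 8: z = -0.7690 + -0.5306i, |z|^2 = 0.8728
Iter 9: z = 0.1089 + 0.0420i, |z|^2 = 0.0136
Iter 10: z = -0.1909 + -0.7649i, |z|^2 = 0.6215
Iter 11: z = -0.7496 + -0.4820i, |z|^2 = 0.7941
Iter 12: z = 0.1286 + -0.0515i, |z|^2 = 0.0192
Iter 13: z = -0.1871 + -0.7872i, |z|^2 = 0.6548
Iter 14: z = -0.7857 + -0.4794i, |z|^2 = 0.8472
Iter 15: z = 0.1866 + -0.0207i, |z|^2 = 0.0352
Iter 16: z = -0.1666 + -0.7817i, |z|^2 = 0.6388
Did not escape in 17 iterations → in set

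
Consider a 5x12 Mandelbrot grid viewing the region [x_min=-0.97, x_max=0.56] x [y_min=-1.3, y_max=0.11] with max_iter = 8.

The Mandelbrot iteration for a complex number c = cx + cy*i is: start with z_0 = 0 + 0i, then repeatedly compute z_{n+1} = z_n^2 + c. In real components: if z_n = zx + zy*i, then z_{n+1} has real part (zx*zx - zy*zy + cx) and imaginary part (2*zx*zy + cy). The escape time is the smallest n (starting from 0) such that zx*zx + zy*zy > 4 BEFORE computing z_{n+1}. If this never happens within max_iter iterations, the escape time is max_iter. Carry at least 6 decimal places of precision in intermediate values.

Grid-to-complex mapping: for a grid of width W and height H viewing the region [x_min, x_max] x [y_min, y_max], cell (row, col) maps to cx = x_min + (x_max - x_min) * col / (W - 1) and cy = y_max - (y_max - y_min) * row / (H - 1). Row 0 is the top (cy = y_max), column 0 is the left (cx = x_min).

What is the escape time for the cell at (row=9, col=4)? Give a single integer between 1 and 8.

z_0 = 0 + 0i, c = 0.5600 + -1.0436i
Iter 1: z = 0.5600 + -1.0436i, |z|^2 = 1.4028
Iter 2: z = -0.2156 + -2.2125i, |z|^2 = 4.9417
Escaped at iteration 2

Answer: 2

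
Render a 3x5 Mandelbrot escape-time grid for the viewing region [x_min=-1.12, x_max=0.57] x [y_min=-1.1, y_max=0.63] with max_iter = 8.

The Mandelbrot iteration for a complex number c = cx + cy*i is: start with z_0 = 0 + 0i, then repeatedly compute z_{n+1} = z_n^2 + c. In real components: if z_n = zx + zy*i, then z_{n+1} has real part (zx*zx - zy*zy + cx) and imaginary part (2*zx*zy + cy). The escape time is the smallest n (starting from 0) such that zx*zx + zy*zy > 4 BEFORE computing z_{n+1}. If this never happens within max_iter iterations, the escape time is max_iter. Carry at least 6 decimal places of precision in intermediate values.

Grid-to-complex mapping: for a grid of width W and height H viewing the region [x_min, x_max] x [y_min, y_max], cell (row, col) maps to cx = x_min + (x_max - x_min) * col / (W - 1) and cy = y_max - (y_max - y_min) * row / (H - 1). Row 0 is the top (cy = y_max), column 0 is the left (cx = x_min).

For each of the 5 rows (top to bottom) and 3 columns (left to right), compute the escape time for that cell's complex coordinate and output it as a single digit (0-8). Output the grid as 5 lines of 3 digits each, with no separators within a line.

(row=0, col=0): c = -1.1200 + 0.6300i → escape time 4
(row=0, col=1): c = -0.2750 + 0.6300i → escape time 8
(row=0, col=2): c = 0.5700 + 0.6300i → escape time 3
(row=1, col=0): c = -1.1200 + 0.1975i → escape time 8
(row=1, col=1): c = -0.2750 + 0.1975i → escape time 8
(row=1, col=2): c = 0.5700 + 0.1975i → escape time 4
(row=2, col=0): c = -1.1200 + -0.2350i → escape time 8
(row=2, col=1): c = -0.2750 + -0.2350i → escape time 8
(row=2, col=2): c = 0.5700 + -0.2350i → escape time 4
(row=3, col=0): c = -1.1200 + -0.6675i → escape time 3
(row=3, col=1): c = -0.2750 + -0.6675i → escape time 8
(row=3, col=2): c = 0.5700 + -0.6675i → escape time 3
(row=4, col=0): c = -1.1200 + -1.1000i → escape time 3
(row=4, col=1): c = -0.2750 + -1.1000i → escape time 5
(row=4, col=2): c = 0.5700 + -1.1000i → escape time 2

Answer: 483
884
884
383
352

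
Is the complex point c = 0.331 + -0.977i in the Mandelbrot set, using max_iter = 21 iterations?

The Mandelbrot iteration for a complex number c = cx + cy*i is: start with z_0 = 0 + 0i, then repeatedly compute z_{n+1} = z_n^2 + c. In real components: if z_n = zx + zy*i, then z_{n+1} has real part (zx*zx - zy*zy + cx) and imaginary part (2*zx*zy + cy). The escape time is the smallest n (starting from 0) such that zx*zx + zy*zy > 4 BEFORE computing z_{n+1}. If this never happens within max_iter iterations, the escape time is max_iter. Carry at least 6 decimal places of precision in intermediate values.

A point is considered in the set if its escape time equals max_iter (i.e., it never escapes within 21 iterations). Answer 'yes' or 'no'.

z_0 = 0 + 0i, c = 0.3310 + -0.9770i
Iter 1: z = 0.3310 + -0.9770i, |z|^2 = 1.0641
Iter 2: z = -0.5140 + -1.6238i, |z|^2 = 2.9008
Iter 3: z = -2.0415 + 0.6921i, |z|^2 = 4.6467
Escaped at iteration 3

Answer: no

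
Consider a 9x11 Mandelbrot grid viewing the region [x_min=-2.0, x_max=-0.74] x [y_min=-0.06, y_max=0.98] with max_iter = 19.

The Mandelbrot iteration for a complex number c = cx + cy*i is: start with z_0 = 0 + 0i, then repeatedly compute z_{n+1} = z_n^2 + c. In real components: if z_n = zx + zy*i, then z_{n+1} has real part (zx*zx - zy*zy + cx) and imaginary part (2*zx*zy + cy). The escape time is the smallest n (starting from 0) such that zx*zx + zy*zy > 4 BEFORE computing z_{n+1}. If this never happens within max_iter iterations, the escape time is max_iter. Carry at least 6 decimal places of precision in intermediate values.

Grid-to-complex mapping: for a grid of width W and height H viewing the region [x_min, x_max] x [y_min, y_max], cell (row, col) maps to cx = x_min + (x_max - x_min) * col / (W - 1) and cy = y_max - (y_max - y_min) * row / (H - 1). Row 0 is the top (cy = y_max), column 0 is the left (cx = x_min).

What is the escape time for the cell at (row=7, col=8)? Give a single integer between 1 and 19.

z_0 = 0 + 0i, c = -0.7400 + 0.2520i
Iter 1: z = -0.7400 + 0.2520i, |z|^2 = 0.6111
Iter 2: z = -0.2559 + -0.1210i, |z|^2 = 0.0801
Iter 3: z = -0.6891 + 0.3139i, |z|^2 = 0.5735
Iter 4: z = -0.3636 + -0.1807i, |z|^2 = 0.1649
Iter 5: z = -0.6404 + 0.3834i, |z|^2 = 0.5571
Iter 6: z = -0.4768 + -0.2390i, |z|^2 = 0.2845
Iter 7: z = -0.5698 + 0.4800i, |z|^2 = 0.5550
Iter 8: z = -0.6457 + -0.2949i, |z|^2 = 0.5040
Iter 9: z = -0.4100 + 0.6329i, |z|^2 = 0.5687
Iter 10: z = -0.9725 + -0.2670i, |z|^2 = 1.0170
Iter 11: z = 0.1344 + 0.7713i, |z|^2 = 0.6130
Iter 12: z = -1.3168 + 0.4594i, |z|^2 = 1.9451
Iter 13: z = 0.7830 + -0.9579i, |z|^2 = 1.5307
Iter 14: z = -1.0444 + -1.2481i, |z|^2 = 2.6486
Iter 15: z = -1.2069 + 2.8591i, |z|^2 = 9.6310
Escaped at iteration 15

Answer: 15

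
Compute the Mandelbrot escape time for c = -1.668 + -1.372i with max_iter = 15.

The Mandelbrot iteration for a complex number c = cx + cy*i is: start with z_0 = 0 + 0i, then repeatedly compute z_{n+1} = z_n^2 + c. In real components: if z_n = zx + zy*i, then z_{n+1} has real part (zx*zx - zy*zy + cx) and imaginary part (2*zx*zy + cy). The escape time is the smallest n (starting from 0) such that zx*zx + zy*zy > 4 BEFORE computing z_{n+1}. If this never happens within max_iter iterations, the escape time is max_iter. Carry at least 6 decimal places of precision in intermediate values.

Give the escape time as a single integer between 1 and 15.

z_0 = 0 + 0i, c = -1.6680 + -1.3720i
Iter 1: z = -1.6680 + -1.3720i, |z|^2 = 4.6646
Escaped at iteration 1

Answer: 1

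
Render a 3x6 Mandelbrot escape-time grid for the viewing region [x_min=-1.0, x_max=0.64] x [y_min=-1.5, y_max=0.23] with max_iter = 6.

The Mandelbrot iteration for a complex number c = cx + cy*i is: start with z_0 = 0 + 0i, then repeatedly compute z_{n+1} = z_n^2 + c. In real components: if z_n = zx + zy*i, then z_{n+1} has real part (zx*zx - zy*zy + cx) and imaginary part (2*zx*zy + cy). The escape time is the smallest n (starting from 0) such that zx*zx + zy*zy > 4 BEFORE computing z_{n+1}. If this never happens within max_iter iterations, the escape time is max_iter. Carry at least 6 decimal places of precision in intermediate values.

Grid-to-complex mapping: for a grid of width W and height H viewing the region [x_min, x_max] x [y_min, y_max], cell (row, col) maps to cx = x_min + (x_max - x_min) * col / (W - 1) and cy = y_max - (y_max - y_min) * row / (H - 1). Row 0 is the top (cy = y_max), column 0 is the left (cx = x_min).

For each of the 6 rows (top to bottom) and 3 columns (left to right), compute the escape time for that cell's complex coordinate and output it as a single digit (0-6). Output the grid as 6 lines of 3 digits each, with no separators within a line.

Answer: 664
664
563
363
342
222

Derivation:
(row=0, col=0): c = -1.0000 + 0.2300i → escape time 6
(row=0, col=1): c = -0.1800 + 0.2300i → escape time 6
(row=0, col=2): c = 0.6400 + 0.2300i → escape time 4
(row=1, col=0): c = -1.0000 + -0.1160i → escape time 6
(row=1, col=1): c = -0.1800 + -0.1160i → escape time 6
(row=1, col=2): c = 0.6400 + -0.1160i → escape time 4
(row=2, col=0): c = -1.0000 + -0.4620i → escape time 5
(row=2, col=1): c = -0.1800 + -0.4620i → escape time 6
(row=2, col=2): c = 0.6400 + -0.4620i → escape time 3
(row=3, col=0): c = -1.0000 + -0.8080i → escape time 3
(row=3, col=1): c = -0.1800 + -0.8080i → escape time 6
(row=3, col=2): c = 0.6400 + -0.8080i → escape time 3
(row=4, col=0): c = -1.0000 + -1.1540i → escape time 3
(row=4, col=1): c = -0.1800 + -1.1540i → escape time 4
(row=4, col=2): c = 0.6400 + -1.1540i → escape time 2
(row=5, col=0): c = -1.0000 + -1.5000i → escape time 2
(row=5, col=1): c = -0.1800 + -1.5000i → escape time 2
(row=5, col=2): c = 0.6400 + -1.5000i → escape time 2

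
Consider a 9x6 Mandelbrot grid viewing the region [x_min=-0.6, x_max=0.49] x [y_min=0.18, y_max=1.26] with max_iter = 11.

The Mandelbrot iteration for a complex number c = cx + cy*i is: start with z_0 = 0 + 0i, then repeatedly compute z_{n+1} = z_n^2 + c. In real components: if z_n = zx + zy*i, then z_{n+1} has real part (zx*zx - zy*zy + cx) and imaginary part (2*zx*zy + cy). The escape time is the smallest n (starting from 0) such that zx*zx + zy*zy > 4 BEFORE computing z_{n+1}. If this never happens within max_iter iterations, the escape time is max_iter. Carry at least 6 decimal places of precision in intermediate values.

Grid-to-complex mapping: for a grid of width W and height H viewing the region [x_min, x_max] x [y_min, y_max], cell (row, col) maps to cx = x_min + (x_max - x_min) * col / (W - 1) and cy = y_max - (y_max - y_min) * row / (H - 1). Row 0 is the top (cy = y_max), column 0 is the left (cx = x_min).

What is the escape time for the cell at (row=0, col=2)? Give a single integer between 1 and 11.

Answer: 3

Derivation:
z_0 = 0 + 0i, c = -0.3275 + 1.2600i
Iter 1: z = -0.3275 + 1.2600i, |z|^2 = 1.6949
Iter 2: z = -1.8078 + 0.4347i, |z|^2 = 3.4573
Iter 3: z = 2.7518 + -0.3117i, |z|^2 = 7.6698
Escaped at iteration 3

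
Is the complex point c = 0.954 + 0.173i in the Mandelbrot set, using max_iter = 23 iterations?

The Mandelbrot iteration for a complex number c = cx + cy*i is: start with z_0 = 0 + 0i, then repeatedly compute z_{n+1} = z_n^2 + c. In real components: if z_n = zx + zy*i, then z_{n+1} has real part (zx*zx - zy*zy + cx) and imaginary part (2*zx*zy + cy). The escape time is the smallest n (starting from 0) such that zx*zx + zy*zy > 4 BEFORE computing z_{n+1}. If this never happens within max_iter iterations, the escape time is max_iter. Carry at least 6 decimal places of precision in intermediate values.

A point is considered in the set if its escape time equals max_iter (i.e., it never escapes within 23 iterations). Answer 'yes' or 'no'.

Answer: no

Derivation:
z_0 = 0 + 0i, c = 0.9540 + 0.1730i
Iter 1: z = 0.9540 + 0.1730i, |z|^2 = 0.9400
Iter 2: z = 1.8342 + 0.5031i, |z|^2 = 3.6173
Iter 3: z = 4.0651 + 2.0185i, |z|^2 = 20.5998
Escaped at iteration 3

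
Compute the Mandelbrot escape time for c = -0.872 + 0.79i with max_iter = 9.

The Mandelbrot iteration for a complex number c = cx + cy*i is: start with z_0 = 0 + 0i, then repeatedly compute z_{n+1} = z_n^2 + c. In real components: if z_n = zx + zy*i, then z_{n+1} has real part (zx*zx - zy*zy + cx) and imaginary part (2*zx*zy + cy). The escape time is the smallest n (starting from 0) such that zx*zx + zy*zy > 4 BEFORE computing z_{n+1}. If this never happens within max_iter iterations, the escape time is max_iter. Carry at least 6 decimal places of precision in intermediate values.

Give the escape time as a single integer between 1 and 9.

Answer: 4

Derivation:
z_0 = 0 + 0i, c = -0.8720 + 0.7900i
Iter 1: z = -0.8720 + 0.7900i, |z|^2 = 1.3845
Iter 2: z = -0.7357 + -0.5878i, |z|^2 = 0.8867
Iter 3: z = -0.6762 + 1.6548i, |z|^2 = 3.1957
Iter 4: z = -3.1533 + -1.4480i, |z|^2 = 12.0399
Escaped at iteration 4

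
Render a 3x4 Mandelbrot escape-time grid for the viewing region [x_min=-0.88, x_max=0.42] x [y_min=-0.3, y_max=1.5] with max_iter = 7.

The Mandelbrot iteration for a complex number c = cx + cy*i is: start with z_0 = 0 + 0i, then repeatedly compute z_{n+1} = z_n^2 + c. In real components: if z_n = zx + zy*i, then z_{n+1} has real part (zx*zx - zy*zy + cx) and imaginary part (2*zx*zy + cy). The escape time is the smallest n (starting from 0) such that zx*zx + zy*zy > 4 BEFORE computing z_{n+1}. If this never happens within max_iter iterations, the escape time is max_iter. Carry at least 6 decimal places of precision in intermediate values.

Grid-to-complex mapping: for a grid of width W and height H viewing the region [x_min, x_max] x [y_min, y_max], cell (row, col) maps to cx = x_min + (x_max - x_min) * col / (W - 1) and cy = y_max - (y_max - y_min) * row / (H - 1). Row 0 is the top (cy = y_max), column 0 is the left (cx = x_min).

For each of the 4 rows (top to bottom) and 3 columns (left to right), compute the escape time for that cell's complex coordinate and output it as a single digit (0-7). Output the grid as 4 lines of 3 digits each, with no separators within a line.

(row=0, col=0): c = -0.8800 + 1.5000i → escape time 2
(row=0, col=1): c = -0.2300 + 1.5000i → escape time 2
(row=0, col=2): c = 0.4200 + 1.5000i → escape time 2
(row=1, col=0): c = -0.8800 + 0.9000i → escape time 3
(row=1, col=1): c = -0.2300 + 0.9000i → escape time 7
(row=1, col=2): c = 0.4200 + 0.9000i → escape time 3
(row=2, col=0): c = -0.8800 + 0.3000i → escape time 7
(row=2, col=1): c = -0.2300 + 0.3000i → escape time 7
(row=2, col=2): c = 0.4200 + 0.3000i → escape time 7
(row=3, col=0): c = -0.8800 + -0.3000i → escape time 7
(row=3, col=1): c = -0.2300 + -0.3000i → escape time 7
(row=3, col=2): c = 0.4200 + -0.3000i → escape time 7

Answer: 222
373
777
777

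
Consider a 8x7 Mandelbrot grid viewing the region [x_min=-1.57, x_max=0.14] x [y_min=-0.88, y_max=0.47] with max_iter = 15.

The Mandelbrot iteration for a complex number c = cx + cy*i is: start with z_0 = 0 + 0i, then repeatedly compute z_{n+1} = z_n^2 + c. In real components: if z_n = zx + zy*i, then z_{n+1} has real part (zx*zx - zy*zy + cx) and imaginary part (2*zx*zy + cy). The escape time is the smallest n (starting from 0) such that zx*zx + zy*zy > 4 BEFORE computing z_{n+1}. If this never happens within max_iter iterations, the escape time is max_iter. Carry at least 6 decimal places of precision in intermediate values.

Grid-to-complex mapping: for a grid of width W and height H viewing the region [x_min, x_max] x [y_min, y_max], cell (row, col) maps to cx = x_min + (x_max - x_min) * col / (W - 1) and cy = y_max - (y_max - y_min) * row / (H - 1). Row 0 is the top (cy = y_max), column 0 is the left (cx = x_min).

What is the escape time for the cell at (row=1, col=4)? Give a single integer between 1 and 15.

Answer: 15

Derivation:
z_0 = 0 + 0i, c = -0.5929 + 0.2450i
Iter 1: z = -0.5929 + 0.2450i, |z|^2 = 0.4115
Iter 2: z = -0.3014 + -0.0455i, |z|^2 = 0.0929
Iter 3: z = -0.5041 + 0.2724i, |z|^2 = 0.3283
Iter 4: z = -0.4130 + -0.0297i, |z|^2 = 0.1714
Iter 5: z = -0.4232 + 0.2695i, |z|^2 = 0.2517
Iter 6: z = -0.4864 + 0.0169i, |z|^2 = 0.2369
Iter 7: z = -0.3566 + 0.2286i, |z|^2 = 0.1794
Iter 8: z = -0.5180 + 0.0820i, |z|^2 = 0.2750
Iter 9: z = -0.3313 + 0.1600i, |z|^2 = 0.1354
Iter 10: z = -0.5087 + 0.1390i, |z|^2 = 0.2781
Iter 11: z = -0.3534 + 0.1036i, |z|^2 = 0.1356
Iter 12: z = -0.4787 + 0.1718i, |z|^2 = 0.2587
Iter 13: z = -0.3932 + 0.0806i, |z|^2 = 0.1611
Iter 14: z = -0.4447 + 0.1817i, |z|^2 = 0.2308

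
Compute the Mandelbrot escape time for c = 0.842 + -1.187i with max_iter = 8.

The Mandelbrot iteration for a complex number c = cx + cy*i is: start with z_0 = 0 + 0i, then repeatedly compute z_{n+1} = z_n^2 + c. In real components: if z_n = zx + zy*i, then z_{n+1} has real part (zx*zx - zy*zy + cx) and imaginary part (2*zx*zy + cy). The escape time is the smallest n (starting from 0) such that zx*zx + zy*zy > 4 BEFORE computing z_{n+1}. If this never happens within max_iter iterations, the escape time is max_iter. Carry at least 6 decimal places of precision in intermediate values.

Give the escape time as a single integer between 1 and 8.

z_0 = 0 + 0i, c = 0.8420 + -1.1870i
Iter 1: z = 0.8420 + -1.1870i, |z|^2 = 2.1179
Iter 2: z = 0.1420 + -3.1859i, |z|^2 = 10.1702
Escaped at iteration 2

Answer: 2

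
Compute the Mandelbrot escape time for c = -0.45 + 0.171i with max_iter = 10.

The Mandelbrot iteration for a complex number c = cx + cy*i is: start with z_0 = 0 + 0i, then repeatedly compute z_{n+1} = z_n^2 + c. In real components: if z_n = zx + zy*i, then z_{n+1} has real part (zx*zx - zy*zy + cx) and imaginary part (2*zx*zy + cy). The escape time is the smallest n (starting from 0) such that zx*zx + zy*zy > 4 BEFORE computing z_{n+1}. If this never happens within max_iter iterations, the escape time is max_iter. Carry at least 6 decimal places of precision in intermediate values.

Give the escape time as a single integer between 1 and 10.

Answer: 10

Derivation:
z_0 = 0 + 0i, c = -0.4500 + 0.1710i
Iter 1: z = -0.4500 + 0.1710i, |z|^2 = 0.2317
Iter 2: z = -0.2767 + 0.0171i, |z|^2 = 0.0769
Iter 3: z = -0.3737 + 0.1615i, |z|^2 = 0.1658
Iter 4: z = -0.3364 + 0.0503i, |z|^2 = 0.1157
Iter 5: z = -0.3393 + 0.1372i, |z|^2 = 0.1340
Iter 6: z = -0.3537 + 0.0779i, |z|^2 = 0.1311
Iter 7: z = -0.3310 + 0.1159i, |z|^2 = 0.1230
Iter 8: z = -0.3539 + 0.0943i, |z|^2 = 0.1341
Iter 9: z = -0.3337 + 0.1043i, |z|^2 = 0.1222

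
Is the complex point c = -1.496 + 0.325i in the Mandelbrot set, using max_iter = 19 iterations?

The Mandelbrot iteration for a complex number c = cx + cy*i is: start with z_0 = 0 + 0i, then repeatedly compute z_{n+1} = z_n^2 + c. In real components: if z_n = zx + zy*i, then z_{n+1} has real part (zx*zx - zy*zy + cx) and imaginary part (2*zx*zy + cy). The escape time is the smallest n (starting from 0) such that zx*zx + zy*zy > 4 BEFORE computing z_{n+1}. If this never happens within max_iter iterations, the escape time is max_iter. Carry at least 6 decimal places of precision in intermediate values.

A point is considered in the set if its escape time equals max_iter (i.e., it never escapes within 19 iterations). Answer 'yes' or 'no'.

Answer: no

Derivation:
z_0 = 0 + 0i, c = -1.4960 + 0.3250i
Iter 1: z = -1.4960 + 0.3250i, |z|^2 = 2.3436
Iter 2: z = 0.6364 + -0.6474i, |z|^2 = 0.8241
Iter 3: z = -1.5101 + -0.4990i, |z|^2 = 2.5295
Iter 4: z = 0.5355 + 1.8321i, |z|^2 = 3.6434
Iter 5: z = -4.5659 + 2.2872i, |z|^2 = 26.0784
Escaped at iteration 5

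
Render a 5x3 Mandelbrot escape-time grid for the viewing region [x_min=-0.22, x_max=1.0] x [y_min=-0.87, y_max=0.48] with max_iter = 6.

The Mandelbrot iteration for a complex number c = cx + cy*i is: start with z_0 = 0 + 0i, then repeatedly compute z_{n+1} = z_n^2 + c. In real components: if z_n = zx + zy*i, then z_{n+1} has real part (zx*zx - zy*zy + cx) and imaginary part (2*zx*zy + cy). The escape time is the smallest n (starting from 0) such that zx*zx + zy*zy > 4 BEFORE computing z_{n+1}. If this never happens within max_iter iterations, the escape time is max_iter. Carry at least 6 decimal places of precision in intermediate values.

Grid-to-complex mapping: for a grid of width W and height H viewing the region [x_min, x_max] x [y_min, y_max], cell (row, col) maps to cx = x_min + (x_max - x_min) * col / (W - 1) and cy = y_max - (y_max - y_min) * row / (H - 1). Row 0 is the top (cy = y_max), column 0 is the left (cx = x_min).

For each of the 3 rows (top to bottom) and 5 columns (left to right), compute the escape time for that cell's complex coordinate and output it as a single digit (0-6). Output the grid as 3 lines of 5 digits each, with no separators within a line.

(row=0, col=0): c = -0.2200 + 0.4800i → escape time 6
(row=0, col=1): c = 0.0850 + 0.4800i → escape time 6
(row=0, col=2): c = 0.3900 + 0.4800i → escape time 6
(row=0, col=3): c = 0.6950 + 0.4800i → escape time 3
(row=0, col=4): c = 1.0000 + 0.4800i → escape time 2
(row=1, col=0): c = -0.2200 + -0.1950i → escape time 6
(row=1, col=1): c = 0.0850 + -0.1950i → escape time 6
(row=1, col=2): c = 0.3900 + -0.1950i → escape time 6
(row=1, col=3): c = 0.6950 + -0.1950i → escape time 3
(row=1, col=4): c = 1.0000 + -0.1950i → escape time 2
(row=2, col=0): c = -0.2200 + -0.8700i → escape time 6
(row=2, col=1): c = 0.0850 + -0.8700i → escape time 5
(row=2, col=2): c = 0.3900 + -0.8700i → escape time 4
(row=2, col=3): c = 0.6950 + -0.8700i → escape time 2
(row=2, col=4): c = 1.0000 + -0.8700i → escape time 2

Answer: 66632
66632
65422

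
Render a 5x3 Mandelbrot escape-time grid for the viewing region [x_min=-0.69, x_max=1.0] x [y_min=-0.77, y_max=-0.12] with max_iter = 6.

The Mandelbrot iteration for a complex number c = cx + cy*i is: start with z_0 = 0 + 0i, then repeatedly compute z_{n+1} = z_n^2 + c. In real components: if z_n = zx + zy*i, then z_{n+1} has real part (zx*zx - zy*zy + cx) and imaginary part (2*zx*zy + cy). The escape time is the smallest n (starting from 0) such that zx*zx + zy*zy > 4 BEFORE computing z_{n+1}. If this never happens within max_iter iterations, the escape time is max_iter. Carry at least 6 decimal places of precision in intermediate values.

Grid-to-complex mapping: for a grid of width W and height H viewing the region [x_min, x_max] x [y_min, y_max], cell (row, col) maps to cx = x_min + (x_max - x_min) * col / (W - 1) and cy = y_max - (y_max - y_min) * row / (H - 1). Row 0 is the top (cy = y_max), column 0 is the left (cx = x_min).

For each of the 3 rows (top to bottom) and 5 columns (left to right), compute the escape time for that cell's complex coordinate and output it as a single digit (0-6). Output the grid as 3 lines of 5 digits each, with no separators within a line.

Answer: 66642
66642
46632

Derivation:
(row=0, col=0): c = -0.6900 + -0.1200i → escape time 6
(row=0, col=1): c = -0.2675 + -0.1200i → escape time 6
(row=0, col=2): c = 0.1550 + -0.1200i → escape time 6
(row=0, col=3): c = 0.5775 + -0.1200i → escape time 4
(row=0, col=4): c = 1.0000 + -0.1200i → escape time 2
(row=1, col=0): c = -0.6900 + -0.4450i → escape time 6
(row=1, col=1): c = -0.2675 + -0.4450i → escape time 6
(row=1, col=2): c = 0.1550 + -0.4450i → escape time 6
(row=1, col=3): c = 0.5775 + -0.4450i → escape time 4
(row=1, col=4): c = 1.0000 + -0.4450i → escape time 2
(row=2, col=0): c = -0.6900 + -0.7700i → escape time 4
(row=2, col=1): c = -0.2675 + -0.7700i → escape time 6
(row=2, col=2): c = 0.1550 + -0.7700i → escape time 6
(row=2, col=3): c = 0.5775 + -0.7700i → escape time 3
(row=2, col=4): c = 1.0000 + -0.7700i → escape time 2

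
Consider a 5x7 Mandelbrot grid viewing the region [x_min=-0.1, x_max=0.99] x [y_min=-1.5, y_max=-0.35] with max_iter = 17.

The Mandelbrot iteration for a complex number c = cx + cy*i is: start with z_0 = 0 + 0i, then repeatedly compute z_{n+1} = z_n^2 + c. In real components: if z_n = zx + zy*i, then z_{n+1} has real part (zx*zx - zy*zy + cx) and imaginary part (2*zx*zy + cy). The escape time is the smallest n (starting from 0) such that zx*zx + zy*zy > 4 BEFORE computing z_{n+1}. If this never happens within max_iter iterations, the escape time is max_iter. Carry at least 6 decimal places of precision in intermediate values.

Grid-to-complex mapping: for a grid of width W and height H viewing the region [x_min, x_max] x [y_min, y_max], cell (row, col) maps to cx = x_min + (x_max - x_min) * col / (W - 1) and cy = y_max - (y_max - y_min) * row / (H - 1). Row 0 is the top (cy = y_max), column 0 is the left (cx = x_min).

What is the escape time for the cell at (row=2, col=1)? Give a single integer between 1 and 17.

z_0 = 0 + 0i, c = 0.1725 + -0.7333i
Iter 1: z = 0.1725 + -0.7333i, |z|^2 = 0.5675
Iter 2: z = -0.3355 + -0.9863i, |z|^2 = 1.0854
Iter 3: z = -0.6878 + -0.0715i, |z|^2 = 0.4781
Iter 4: z = 0.6404 + -0.6350i, |z|^2 = 0.8134
Iter 5: z = 0.1794 + -1.5467i, |z|^2 = 2.4245
Iter 6: z = -2.1877 + -1.2883i, |z|^2 = 6.4456
Escaped at iteration 6

Answer: 6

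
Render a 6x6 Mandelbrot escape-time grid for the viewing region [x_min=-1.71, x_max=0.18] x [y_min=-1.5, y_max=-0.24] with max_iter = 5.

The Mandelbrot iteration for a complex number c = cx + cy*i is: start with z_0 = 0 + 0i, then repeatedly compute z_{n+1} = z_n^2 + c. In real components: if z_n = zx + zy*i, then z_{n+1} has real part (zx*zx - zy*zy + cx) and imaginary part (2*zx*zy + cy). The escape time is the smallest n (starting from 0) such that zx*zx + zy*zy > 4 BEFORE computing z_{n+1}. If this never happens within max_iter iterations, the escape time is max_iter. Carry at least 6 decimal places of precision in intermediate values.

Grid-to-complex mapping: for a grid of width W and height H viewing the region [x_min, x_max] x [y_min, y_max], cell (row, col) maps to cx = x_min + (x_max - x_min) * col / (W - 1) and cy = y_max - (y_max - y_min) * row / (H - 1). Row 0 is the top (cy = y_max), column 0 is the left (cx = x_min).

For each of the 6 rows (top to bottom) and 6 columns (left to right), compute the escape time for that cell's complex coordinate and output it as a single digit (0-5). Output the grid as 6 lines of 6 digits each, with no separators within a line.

Answer: 455555
345555
334555
233454
123332
112222

Derivation:
(row=0, col=0): c = -1.7100 + -0.2400i → escape time 4
(row=0, col=1): c = -1.3320 + -0.2400i → escape time 5
(row=0, col=2): c = -0.9540 + -0.2400i → escape time 5
(row=0, col=3): c = -0.5760 + -0.2400i → escape time 5
(row=0, col=4): c = -0.1980 + -0.2400i → escape time 5
(row=0, col=5): c = 0.1800 + -0.2400i → escape time 5
(row=1, col=0): c = -1.7100 + -0.4920i → escape time 3
(row=1, col=1): c = -1.3320 + -0.4920i → escape time 4
(row=1, col=2): c = -0.9540 + -0.4920i → escape time 5
(row=1, col=3): c = -0.5760 + -0.4920i → escape time 5
(row=1, col=4): c = -0.1980 + -0.4920i → escape time 5
(row=1, col=5): c = 0.1800 + -0.4920i → escape time 5
(row=2, col=0): c = -1.7100 + -0.7440i → escape time 3
(row=2, col=1): c = -1.3320 + -0.7440i → escape time 3
(row=2, col=2): c = -0.9540 + -0.7440i → escape time 4
(row=2, col=3): c = -0.5760 + -0.7440i → escape time 5
(row=2, col=4): c = -0.1980 + -0.7440i → escape time 5
(row=2, col=5): c = 0.1800 + -0.7440i → escape time 5
(row=3, col=0): c = -1.7100 + -0.9960i → escape time 2
(row=3, col=1): c = -1.3320 + -0.9960i → escape time 3
(row=3, col=2): c = -0.9540 + -0.9960i → escape time 3
(row=3, col=3): c = -0.5760 + -0.9960i → escape time 4
(row=3, col=4): c = -0.1980 + -0.9960i → escape time 5
(row=3, col=5): c = 0.1800 + -0.9960i → escape time 4
(row=4, col=0): c = -1.7100 + -1.2480i → escape time 1
(row=4, col=1): c = -1.3320 + -1.2480i → escape time 2
(row=4, col=2): c = -0.9540 + -1.2480i → escape time 3
(row=4, col=3): c = -0.5760 + -1.2480i → escape time 3
(row=4, col=4): c = -0.1980 + -1.2480i → escape time 3
(row=4, col=5): c = 0.1800 + -1.2480i → escape time 2
(row=5, col=0): c = -1.7100 + -1.5000i → escape time 1
(row=5, col=1): c = -1.3320 + -1.5000i → escape time 1
(row=5, col=2): c = -0.9540 + -1.5000i → escape time 2
(row=5, col=3): c = -0.5760 + -1.5000i → escape time 2
(row=5, col=4): c = -0.1980 + -1.5000i → escape time 2
(row=5, col=5): c = 0.1800 + -1.5000i → escape time 2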